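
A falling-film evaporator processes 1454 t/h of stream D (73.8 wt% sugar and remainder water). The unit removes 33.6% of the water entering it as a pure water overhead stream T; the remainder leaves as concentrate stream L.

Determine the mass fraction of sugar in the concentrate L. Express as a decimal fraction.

0.809

sugar is not removed: 1454×0.738 = 1073.1 t/h of sugar enters L.
water entering = 1454×0.262 = 380.95 t/h; overhead removed = 0.336×380.95 = 128 t/h.
Concentrate = 1454 − 128 = 1326 t/h.
Mass fraction = 1073.1/1326 = 0.809.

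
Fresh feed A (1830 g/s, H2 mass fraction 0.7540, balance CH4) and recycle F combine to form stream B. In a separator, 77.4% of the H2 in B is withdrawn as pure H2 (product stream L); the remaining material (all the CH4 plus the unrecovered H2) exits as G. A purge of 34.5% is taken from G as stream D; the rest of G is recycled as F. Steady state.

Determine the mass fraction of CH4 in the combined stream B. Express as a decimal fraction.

CH4 enters only via A and leaves only via the purge: 1830×0.246 = 0.345×(CH4 in G), and the separator passes all CH4, so CH4 in B = CH4 in G = 1304.9 g/s.
H2 in B: m_A = 1830×0.754 + (1−0.345)·(1−0.774)·m_A, so m_A = 1379.8/0.8520 = 1619.6 g/s.
B = 1619.6 + 1304.9 = 2924.4 g/s.
CH4 fraction in B = 1304.9/2924.4 = 0.4462.

0.4462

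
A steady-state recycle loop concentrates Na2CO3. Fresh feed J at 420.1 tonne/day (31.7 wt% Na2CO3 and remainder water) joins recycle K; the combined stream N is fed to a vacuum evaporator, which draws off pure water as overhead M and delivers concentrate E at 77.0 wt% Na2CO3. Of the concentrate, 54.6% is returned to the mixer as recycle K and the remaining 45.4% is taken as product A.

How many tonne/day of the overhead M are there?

247.1 tonne/day

Overall Na2CO3 balance (none leaves overhead): Na2CO3 in fresh feed = Na2CO3 in product, i.e. 420.1×0.317 = (1−0.546)·E·0.770.
E = 133.17/(0.770×0.454) = 380.95 tonne/day.
Recycle K = 0.546×380.95 = 208 tonne/day.
Combined feed N = 420.1 + 208 = 628.1 tonne/day.
Overhead M = N − E = 628.1 − 380.95 = 247.15 tonne/day.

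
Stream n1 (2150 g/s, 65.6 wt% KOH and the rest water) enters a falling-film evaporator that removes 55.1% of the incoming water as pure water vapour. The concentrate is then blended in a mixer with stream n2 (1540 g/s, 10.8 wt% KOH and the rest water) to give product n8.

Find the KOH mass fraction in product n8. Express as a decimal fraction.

Vapour removed = 0.551×0.344×2150 = 407.52 g/s; concentrate = 1742.5 g/s.
KOH reaching the mixer = 1410.4 (from concentrate) + 1540×0.108 = 1576.7 g/s.
Product flow = 1742.5 + 1540 = 3282.5 g/s; KOH fraction = 0.480.

0.480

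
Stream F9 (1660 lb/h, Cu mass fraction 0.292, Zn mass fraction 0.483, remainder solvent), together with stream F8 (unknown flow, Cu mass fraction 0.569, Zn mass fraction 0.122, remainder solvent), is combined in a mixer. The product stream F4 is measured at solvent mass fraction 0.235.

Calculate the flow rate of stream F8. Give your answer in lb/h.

224.3 lb/h

Let F8 be the unknown flow. Total out = 1660 + F8.
solvent balance: 373.5 + 0.309·F8 = 0.235·(1660 + F8)
(0.309 − 0.235)·F8 = 0.235×1660 − 373.5 = 16.6
F8 = 16.6 / 0.074 = 224.32 lb/h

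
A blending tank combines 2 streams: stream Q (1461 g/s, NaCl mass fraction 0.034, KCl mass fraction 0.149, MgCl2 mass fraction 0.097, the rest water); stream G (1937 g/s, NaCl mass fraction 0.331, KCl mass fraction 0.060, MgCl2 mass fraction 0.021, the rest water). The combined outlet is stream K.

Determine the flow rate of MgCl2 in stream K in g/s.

182.4 g/s

MgCl2 out = MgCl2 in = 1461×0.097 + 1937×0.021 = 182.39 g/s.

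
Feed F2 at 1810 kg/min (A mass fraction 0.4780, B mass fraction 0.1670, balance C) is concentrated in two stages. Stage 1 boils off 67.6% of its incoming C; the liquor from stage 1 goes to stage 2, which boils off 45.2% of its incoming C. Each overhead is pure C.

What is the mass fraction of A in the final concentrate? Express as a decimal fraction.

C in feed = 1810×0.355 = 642.55 kg/min.
After stage 1: C left = (1−0.676)×642.55 = 208.19; stream total = 1375.6 kg/min.
After stage 2: C left = (1−0.452)×208.19 = 114.09; final concentrate = 1281.5 kg/min.
A fraction = 865.18/1281.5 = 0.6751.

0.6751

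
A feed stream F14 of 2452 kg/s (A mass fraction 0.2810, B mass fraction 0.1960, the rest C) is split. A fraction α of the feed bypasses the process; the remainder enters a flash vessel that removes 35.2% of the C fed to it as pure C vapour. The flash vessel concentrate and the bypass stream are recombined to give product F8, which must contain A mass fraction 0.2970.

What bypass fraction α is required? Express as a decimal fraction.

0.707

All 2452×0.281 = 689.01 kg/s of A reaches F8, so F8 = 689.01/0.297 = 2319.9 kg/s and vapour = 132.09 kg/s.
The evaporator receives (1−α)·2452 of feed at 0.523 C and removes 0.352 of that C:
0.352×0.523×(1−α)×2452 = 132.09
(1−α) = 132.09/451.4 = 0.2926;  α = 0.7074.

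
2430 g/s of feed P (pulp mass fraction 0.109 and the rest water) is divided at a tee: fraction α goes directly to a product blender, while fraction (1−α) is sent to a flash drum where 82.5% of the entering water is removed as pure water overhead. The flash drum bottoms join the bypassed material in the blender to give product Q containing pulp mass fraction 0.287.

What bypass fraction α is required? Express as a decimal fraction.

All 2430×0.109 = 264.87 g/s of pulp reaches Q, so Q = 264.87/0.287 = 922.89 g/s and vapour = 1507.1 g/s.
The evaporator receives (1−α)·2430 of feed at 0.891 water and removes 0.825 of that water:
0.825×0.891×(1−α)×2430 = 1507.1
(1−α) = 1507.1/1786.2 = 0.8437;  α = 0.1563.

0.156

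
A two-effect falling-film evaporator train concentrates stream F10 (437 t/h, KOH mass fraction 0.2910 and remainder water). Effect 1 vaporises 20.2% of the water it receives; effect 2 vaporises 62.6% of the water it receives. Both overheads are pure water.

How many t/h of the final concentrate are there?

water in feed = 437×0.709 = 309.83 t/h.
After stage 1: water left = (1−0.202)×309.83 = 247.25; stream total = 374.41 t/h.
After stage 2: water left = (1−0.626)×247.25 = 92.47; final concentrate = 219.64 t/h.

219.6 t/h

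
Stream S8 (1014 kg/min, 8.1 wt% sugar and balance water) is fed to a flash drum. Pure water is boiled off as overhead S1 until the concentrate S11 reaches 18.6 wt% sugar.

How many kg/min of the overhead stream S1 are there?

sugar is conserved: 1014×0.081 = 82.134 kg/min all reports to the concentrate.
Concentrate = 82.134/(target fraction) = 441.58 kg/min.
Overhead = 1014 − 441.58 = 572.42 kg/min.

572.4 kg/min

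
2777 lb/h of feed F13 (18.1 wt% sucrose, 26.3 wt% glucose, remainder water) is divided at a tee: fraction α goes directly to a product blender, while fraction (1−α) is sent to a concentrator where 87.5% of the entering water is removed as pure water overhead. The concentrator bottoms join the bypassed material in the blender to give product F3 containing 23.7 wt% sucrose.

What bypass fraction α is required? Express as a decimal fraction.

0.514

All 2777×0.181 = 502.64 lb/h of sucrose reaches F3, so F3 = 502.64/0.237 = 2120.8 lb/h and vapour = 656.17 lb/h.
The evaporator receives (1−α)·2777 of feed at 0.556 water and removes 0.875 of that water:
0.875×0.556×(1−α)×2777 = 656.17
(1−α) = 656.17/1351 = 0.4857;  α = 0.5143.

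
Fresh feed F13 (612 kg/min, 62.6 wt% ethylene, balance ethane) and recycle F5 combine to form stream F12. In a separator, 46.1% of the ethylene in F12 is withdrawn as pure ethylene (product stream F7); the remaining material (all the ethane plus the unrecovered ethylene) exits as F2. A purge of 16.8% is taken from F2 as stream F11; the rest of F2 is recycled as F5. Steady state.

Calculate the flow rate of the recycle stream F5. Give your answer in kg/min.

ethane enters only via F13 and leaves only via the purge: 612×0.374 = 0.168×(ethane in F2), and the separator passes all ethane, so ethane in F12 = ethane in F2 = 1362.4 kg/min.
ethylene in F12: m_A = 612×0.626 + (1−0.168)·(1−0.461)·m_A, so m_A = 383.11/0.5516 = 694.61 kg/min.
F2 = (1−0.461)×694.61 + 1362.4 = 1736.8 kg/min.
Recycle F5 = (1−0.168)×1736.8 = 1445 kg/min.

1445 kg/min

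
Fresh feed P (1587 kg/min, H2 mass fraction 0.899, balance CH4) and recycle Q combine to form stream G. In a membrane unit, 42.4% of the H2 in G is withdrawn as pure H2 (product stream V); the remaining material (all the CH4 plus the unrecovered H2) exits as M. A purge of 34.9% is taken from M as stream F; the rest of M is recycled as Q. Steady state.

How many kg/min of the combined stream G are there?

2742 kg/min

CH4 enters only via P and leaves only via the purge: 1587×0.101 = 0.349×(CH4 in M), and the membrane unit passes all CH4, so CH4 in G = CH4 in M = 459.28 kg/min.
H2 in G: m_A = 1587×0.899 + (1−0.349)·(1−0.424)·m_A, so m_A = 1426.7/0.6250 = 2282.7 kg/min.
G = 2282.7 + 459.28 = 2741.9 kg/min.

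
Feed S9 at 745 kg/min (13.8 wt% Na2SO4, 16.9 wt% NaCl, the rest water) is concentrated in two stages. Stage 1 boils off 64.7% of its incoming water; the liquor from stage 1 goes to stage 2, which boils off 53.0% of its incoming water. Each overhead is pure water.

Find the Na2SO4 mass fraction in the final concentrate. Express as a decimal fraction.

water in feed = 745×0.693 = 516.28 kg/min.
After stage 1: water left = (1−0.647)×516.28 = 182.25; stream total = 410.96 kg/min.
After stage 2: water left = (1−0.530)×182.25 = 85.657; final concentrate = 314.37 kg/min.
Na2SO4 fraction = 102.81/314.37 = 0.327.

0.327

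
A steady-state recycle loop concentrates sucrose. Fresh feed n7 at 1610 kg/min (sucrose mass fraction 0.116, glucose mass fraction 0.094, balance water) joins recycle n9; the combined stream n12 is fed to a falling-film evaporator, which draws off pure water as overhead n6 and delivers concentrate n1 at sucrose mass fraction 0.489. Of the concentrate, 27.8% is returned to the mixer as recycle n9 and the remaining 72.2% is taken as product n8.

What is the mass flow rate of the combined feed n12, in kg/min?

Overall sucrose balance (none leaves overhead): sucrose in fresh feed = sucrose in product, i.e. 1610×0.116 = (1−0.278)·n1·0.489.
n1 = 186.76/(0.489×0.722) = 528.98 kg/min.
Recycle n9 = 0.278×528.98 = 147.06 kg/min.
Combined feed n12 = 1610 + 147.06 = 1757.1 kg/min.

1757 kg/min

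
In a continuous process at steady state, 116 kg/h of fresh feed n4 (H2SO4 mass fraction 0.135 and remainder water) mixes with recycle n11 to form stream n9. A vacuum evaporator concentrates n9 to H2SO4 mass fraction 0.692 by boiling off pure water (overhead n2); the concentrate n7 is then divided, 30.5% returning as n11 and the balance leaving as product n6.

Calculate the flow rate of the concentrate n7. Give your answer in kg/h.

32.56 kg/h

Overall H2SO4 balance (none leaves overhead): H2SO4 in fresh feed = H2SO4 in product, i.e. 116×0.135 = (1−0.305)·n7·0.692.
n7 = 15.66/(0.692×0.695) = 32.561 kg/h.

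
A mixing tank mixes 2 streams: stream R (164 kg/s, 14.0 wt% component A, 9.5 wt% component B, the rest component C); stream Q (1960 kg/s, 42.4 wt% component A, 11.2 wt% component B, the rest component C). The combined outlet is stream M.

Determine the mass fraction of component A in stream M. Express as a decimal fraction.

Total flow out = 164 + 1960 = 2124 kg/s.
component A in = 164×0.140 + 1960×0.424 = 854 kg/s.
component A mass fraction in M = 854/2124 = 0.402.

0.402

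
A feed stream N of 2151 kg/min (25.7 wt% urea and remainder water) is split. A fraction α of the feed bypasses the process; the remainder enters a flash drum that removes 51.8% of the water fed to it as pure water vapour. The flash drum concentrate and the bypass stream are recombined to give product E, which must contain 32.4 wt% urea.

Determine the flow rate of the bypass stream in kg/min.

All 2151×0.257 = 552.81 kg/min of urea reaches E, so E = 552.81/0.324 = 1706.2 kg/min and vapour = 444.81 kg/min.
The evaporator receives (1−α)·2151 of feed at 0.743 water and removes 0.518 of that water:
0.518×0.743×(1−α)×2151 = 444.81
(1−α) = 444.81/827.86 = 0.5373;  α = 0.4627.
Bypass flow = 0.4627×2151 = 995.28 kg/min.

995.3 kg/min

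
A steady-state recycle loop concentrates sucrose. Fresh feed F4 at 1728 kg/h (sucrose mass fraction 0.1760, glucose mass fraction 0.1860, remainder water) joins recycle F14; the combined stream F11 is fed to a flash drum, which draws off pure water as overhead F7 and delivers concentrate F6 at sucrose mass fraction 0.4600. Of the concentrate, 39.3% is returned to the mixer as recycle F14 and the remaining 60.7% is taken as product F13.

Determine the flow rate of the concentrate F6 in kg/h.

1089 kg/h

Overall sucrose balance (none leaves overhead): sucrose in fresh feed = sucrose in product, i.e. 1728×0.176 = (1−0.393)·F6·0.460.
F6 = 304.13/(0.460×0.607) = 1089.2 kg/h.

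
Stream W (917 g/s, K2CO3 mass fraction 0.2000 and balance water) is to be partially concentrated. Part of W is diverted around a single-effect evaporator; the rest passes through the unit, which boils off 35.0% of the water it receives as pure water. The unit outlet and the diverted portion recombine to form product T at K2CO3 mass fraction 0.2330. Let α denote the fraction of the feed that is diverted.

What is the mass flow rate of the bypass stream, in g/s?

453.2 g/s

All 917×0.200 = 183.4 g/s of K2CO3 reaches T, so T = 183.4/0.233 = 787.12 g/s and vapour = 129.88 g/s.
The evaporator receives (1−α)·917 of feed at 0.800 water and removes 0.350 of that water:
0.350×0.800×(1−α)×917 = 129.88
(1−α) = 129.88/256.76 = 0.5058;  α = 0.4942.
Bypass flow = 0.4942×917 = 453.16 g/s.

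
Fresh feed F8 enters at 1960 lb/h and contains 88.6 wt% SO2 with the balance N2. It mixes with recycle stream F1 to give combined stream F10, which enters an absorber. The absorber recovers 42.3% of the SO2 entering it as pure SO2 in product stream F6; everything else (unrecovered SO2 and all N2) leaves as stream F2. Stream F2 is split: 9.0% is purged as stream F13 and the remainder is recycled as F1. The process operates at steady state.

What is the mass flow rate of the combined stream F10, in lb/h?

N2 enters only via F8 and leaves only via the purge: 1960×0.114 = 0.090×(N2 in F2), and the absorber passes all N2, so N2 in F10 = N2 in F2 = 2482.7 lb/h.
SO2 in F10: m_A = 1960×0.886 + (1−0.090)·(1−0.423)·m_A, so m_A = 1736.6/0.4749 = 3656.5 lb/h.
F10 = 3656.5 + 2482.7 = 6139.1 lb/h.

6139 lb/h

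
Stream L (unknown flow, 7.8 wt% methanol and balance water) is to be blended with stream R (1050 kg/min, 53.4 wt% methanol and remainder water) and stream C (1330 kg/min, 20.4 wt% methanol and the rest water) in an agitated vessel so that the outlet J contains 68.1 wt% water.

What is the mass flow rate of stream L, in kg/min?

Let L be the unknown flow. Total out = 2380 + L.
water balance: 1548 + 0.922·L = 0.681·(2380 + L)
(0.922 − 0.681)·L = 0.681×2380 − 1548 = 72.8
L = 72.8 / 0.241 = 302.07 kg/min

302.1 kg/min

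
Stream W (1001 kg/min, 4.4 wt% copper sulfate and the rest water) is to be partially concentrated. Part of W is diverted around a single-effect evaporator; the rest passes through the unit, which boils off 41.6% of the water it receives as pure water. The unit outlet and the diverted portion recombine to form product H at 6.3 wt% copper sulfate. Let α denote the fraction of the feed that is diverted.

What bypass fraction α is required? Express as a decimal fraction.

0.242

All 1001×0.044 = 44.044 kg/min of copper sulfate reaches H, so H = 44.044/0.063 = 699.11 kg/min and vapour = 301.89 kg/min.
The evaporator receives (1−α)·1001 of feed at 0.956 water and removes 0.416 of that water:
0.416×0.956×(1−α)×1001 = 301.89
(1−α) = 301.89/398.09 = 0.7583;  α = 0.2417.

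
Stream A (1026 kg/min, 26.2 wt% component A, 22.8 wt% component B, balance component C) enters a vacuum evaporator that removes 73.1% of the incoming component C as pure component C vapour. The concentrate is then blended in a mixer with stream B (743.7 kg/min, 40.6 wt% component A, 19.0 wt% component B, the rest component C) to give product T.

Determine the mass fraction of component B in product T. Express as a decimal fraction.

0.2705

Vapour removed = 0.731×0.510×1026 = 382.5 kg/min; concentrate = 643.5 kg/min.
component B reaching the mixer = 233.93 (from concentrate) + 743.7×0.190 = 375.23 kg/min.
Product flow = 643.5 + 743.7 = 1387.2 kg/min; component B fraction = 0.2705.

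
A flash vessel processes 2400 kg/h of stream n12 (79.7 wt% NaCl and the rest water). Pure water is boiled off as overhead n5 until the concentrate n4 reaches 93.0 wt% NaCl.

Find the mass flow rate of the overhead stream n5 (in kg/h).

NaCl is conserved: 2400×0.797 = 1912.8 kg/h all reports to the concentrate.
Concentrate = 1912.8/(target fraction) = 2056.8 kg/h.
Overhead = 2400 − 2056.8 = 343.23 kg/h.

343.2 kg/h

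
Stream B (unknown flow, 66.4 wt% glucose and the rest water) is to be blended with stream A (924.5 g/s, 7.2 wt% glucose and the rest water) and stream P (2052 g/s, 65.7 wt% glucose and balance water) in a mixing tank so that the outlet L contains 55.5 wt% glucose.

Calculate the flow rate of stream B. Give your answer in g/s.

2176 g/s

Let B be the unknown flow. Total out = 2976.5 + B.
glucose balance: 1414.7 + 0.664·B = 0.555·(2976.5 + B)
(0.664 − 0.555)·B = 0.555×2976.5 − 1414.7 = 237.23
B = 237.23 / 0.109 = 2176.4 g/s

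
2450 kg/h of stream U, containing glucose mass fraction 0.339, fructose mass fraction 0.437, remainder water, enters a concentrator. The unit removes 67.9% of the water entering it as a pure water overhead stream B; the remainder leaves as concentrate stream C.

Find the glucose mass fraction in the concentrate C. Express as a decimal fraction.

glucose is not removed: 2450×0.339 = 830.55 kg/h of glucose enters C.
water entering = 2450×0.224 = 548.8 kg/h; overhead removed = 0.679×548.8 = 372.64 kg/h.
Concentrate = 2450 − 372.64 = 2077.4 kg/h.
Mass fraction = 830.55/2077.4 = 0.400.

0.400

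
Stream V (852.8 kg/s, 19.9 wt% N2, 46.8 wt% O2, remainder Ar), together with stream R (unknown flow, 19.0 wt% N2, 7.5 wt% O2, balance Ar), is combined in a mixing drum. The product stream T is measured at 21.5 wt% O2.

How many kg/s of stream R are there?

Let R be the unknown flow. Total out = 852.8 + R.
O2 balance: 399.11 + 0.075·R = 0.215·(852.8 + R)
(0.075 − 0.215)·R = 0.215×852.8 − 399.11 = -215.76
R = -215.76 / -0.140 = 1541.1 kg/s

1541 kg/s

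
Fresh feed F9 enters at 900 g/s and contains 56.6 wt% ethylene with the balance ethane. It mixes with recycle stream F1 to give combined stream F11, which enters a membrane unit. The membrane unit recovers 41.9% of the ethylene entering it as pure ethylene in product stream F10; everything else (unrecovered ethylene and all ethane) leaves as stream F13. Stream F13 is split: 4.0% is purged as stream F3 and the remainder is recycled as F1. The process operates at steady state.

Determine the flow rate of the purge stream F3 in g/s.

417.4 g/s

ethane enters only via F9 and leaves only via the purge: 900×0.434 = 0.040×(ethane in F13), and the membrane unit passes all ethane, so ethane in F11 = ethane in F13 = 9765 g/s.
ethylene in F11: m_A = 900×0.566 + (1−0.040)·(1−0.419)·m_A, so m_A = 509.4/0.4422 = 1151.9 g/s.
F13 = (1−0.419)×1151.9 + 9765 = 10434 g/s.
Purge F3 = 0.040×10434 = 417.37 g/s.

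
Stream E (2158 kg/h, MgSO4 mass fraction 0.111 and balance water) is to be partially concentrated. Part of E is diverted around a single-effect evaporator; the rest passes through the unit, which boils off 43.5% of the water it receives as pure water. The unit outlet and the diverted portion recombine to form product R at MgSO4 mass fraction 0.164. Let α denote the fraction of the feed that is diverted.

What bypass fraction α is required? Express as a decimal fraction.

All 2158×0.111 = 239.54 kg/h of MgSO4 reaches R, so R = 239.54/0.164 = 1460.6 kg/h and vapour = 697.4 kg/h.
The evaporator receives (1−α)·2158 of feed at 0.889 water and removes 0.435 of that water:
0.435×0.889×(1−α)×2158 = 697.4
(1−α) = 697.4/834.53 = 0.8357;  α = 0.1643.

0.164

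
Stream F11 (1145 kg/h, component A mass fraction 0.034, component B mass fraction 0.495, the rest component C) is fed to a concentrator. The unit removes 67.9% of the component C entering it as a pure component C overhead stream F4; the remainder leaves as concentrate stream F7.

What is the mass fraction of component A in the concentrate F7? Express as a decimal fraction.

component A is not removed: 1145×0.034 = 38.93 kg/h of component A enters F7.
component C entering = 1145×0.471 = 539.29 kg/h; overhead removed = 0.679×539.29 = 366.18 kg/h.
Concentrate = 1145 − 366.18 = 778.82 kg/h.
Mass fraction = 38.93/778.82 = 0.050.

0.050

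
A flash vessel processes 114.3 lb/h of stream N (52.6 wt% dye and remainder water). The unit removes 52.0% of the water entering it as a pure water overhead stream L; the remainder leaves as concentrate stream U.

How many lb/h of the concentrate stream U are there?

water entering = 114.3×0.474 = 54.178 lb/h; overhead removed = 0.520×54.178 = 28.173 lb/h.
Concentrate = 114.3 − 28.173 = 86.127 lb/h.

86.13 lb/h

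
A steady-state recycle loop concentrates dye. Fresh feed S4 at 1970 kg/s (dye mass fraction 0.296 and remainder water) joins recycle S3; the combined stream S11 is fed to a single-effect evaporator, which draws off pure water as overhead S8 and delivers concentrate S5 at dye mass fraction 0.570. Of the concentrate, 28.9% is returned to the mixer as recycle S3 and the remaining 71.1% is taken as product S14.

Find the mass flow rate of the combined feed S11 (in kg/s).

Overall dye balance (none leaves overhead): dye in fresh feed = dye in product, i.e. 1970×0.296 = (1−0.289)·S5·0.570.
S5 = 583.12/(0.570×0.711) = 1438.8 kg/s.
Recycle S3 = 0.289×1438.8 = 415.83 kg/s.
Combined feed S11 = 1970 + 415.83 = 2385.8 kg/s.

2386 kg/s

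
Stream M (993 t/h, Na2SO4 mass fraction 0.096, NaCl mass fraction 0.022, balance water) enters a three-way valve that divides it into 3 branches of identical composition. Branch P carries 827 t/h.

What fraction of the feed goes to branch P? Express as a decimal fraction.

Fraction to P = 827/993 = 0.8328.

0.833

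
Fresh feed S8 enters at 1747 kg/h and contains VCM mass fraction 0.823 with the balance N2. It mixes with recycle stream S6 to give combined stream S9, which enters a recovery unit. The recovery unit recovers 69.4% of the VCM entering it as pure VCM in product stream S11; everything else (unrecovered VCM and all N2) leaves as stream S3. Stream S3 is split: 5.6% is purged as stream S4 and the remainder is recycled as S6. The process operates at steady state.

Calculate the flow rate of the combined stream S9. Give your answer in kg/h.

N2 enters only via S8 and leaves only via the purge: 1747×0.177 = 0.056×(N2 in S3), and the recovery unit passes all N2, so N2 in S9 = N2 in S3 = 5521.8 kg/h.
VCM in S9: m_A = 1747×0.823 + (1−0.056)·(1−0.694)·m_A, so m_A = 1437.8/0.7111 = 2021.8 kg/h.
S9 = 2021.8 + 5521.8 = 7543.6 kg/h.

7544 kg/h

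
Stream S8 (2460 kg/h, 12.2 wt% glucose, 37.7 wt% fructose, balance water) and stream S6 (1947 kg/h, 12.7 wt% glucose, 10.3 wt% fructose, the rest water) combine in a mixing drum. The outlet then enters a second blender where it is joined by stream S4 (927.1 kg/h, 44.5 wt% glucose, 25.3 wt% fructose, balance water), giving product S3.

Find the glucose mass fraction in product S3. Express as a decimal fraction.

Overall, product flow = 5334.1 kg/h.
glucose in = 2460×0.122 + 1947×0.127 + 927.1×0.445 = 959.95 kg/h.
glucose fraction in S3 = 0.1800.

0.1800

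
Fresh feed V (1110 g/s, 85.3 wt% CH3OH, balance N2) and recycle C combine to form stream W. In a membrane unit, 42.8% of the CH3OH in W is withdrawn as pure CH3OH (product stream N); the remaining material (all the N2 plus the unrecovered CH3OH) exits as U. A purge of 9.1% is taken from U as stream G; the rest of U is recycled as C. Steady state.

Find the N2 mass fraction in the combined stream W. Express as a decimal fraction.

0.476

N2 enters only via V and leaves only via the purge: 1110×0.147 = 0.091×(N2 in U), and the membrane unit passes all N2, so N2 in W = N2 in U = 1793.1 g/s.
CH3OH in W: m_A = 1110×0.853 + (1−0.091)·(1−0.428)·m_A, so m_A = 946.83/0.4801 = 1972.3 g/s.
W = 1972.3 + 1793.1 = 3765.4 g/s.
N2 fraction in W = 1793.1/3765.4 = 0.476.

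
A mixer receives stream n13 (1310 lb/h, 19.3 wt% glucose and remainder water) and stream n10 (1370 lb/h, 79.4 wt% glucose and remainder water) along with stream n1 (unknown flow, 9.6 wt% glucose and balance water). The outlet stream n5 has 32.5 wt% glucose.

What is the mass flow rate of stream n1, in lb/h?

Let n1 be the unknown flow. Total out = 2680 + n1.
glucose balance: 1340.6 + 0.096·n1 = 0.325·(2680 + n1)
(0.096 − 0.325)·n1 = 0.325×2680 − 1340.6 = -469.61
n1 = -469.61 / -0.229 = 2050.7 lb/h

2051 lb/h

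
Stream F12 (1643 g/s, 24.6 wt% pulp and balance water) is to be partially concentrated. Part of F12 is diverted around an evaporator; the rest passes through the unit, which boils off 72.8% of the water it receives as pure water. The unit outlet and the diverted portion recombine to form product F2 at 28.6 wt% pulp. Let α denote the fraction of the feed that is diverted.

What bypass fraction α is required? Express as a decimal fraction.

All 1643×0.246 = 404.18 g/s of pulp reaches F2, so F2 = 404.18/0.286 = 1413.2 g/s and vapour = 229.79 g/s.
The evaporator receives (1−α)·1643 of feed at 0.754 water and removes 0.728 of that water:
0.728×0.754×(1−α)×1643 = 229.79
(1−α) = 229.79/901.86 = 0.2548;  α = 0.7452.

0.745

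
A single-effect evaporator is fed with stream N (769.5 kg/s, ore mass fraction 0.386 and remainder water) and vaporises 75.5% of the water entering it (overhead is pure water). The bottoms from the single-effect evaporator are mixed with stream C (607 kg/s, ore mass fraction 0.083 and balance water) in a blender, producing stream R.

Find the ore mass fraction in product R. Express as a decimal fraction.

0.341

Vapour removed = 0.755×0.614×769.5 = 356.72 kg/s; concentrate = 412.78 kg/s.
ore reaching the mixer = 297.03 (from concentrate) + 607×0.083 = 347.41 kg/s.
Product flow = 412.78 + 607 = 1019.8 kg/s; ore fraction = 0.341.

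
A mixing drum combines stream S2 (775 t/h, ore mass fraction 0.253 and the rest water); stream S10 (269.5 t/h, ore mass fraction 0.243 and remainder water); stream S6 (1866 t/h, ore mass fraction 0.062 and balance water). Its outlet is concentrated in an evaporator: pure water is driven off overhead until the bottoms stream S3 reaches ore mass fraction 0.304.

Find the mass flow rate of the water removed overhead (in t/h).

1670 t/h

ore entering = 775×0.253 + 269.5×0.243 + 1866×0.062 = 377.26 t/h.
All ore reports to S3, so S3 = 377.26/0.304 = 1241 t/h.
Total feed = 2910.5 t/h; overhead = 2910.5 − 1241 = 1669.5 t/h.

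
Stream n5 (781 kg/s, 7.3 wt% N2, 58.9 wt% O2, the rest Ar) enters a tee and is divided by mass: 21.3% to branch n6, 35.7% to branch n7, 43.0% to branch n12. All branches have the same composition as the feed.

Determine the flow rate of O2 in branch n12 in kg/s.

Branch n12 total = 0.430×781 = 335.83 kg/s.
O2 in n12 = 0.589×335.83 = 197.8 kg/s.

197.8 kg/s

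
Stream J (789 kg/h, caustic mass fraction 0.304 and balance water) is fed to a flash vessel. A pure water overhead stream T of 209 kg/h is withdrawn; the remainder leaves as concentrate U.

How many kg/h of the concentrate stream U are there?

Concentrate = 789 − 209 = 580 kg/h.

580 kg/h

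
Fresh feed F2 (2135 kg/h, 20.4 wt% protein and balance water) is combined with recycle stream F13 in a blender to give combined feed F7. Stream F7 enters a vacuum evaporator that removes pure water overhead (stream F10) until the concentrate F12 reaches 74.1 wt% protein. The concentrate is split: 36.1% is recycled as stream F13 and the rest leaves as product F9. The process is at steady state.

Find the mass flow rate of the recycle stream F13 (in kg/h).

Overall protein balance (none leaves overhead): protein in fresh feed = protein in product, i.e. 2135×0.204 = (1−0.361)·F12·0.741.
F12 = 435.54/(0.741×0.639) = 919.83 kg/h.
Recycle F13 = 0.361×919.83 = 332.06 kg/h.

332.1 kg/h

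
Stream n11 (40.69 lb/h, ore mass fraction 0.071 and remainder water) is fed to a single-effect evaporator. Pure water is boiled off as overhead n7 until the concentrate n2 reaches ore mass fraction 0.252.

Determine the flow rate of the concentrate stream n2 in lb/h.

ore is conserved: 40.69×0.071 = 2.889 lb/h all reports to the concentrate.
Concentrate = 2.889/(target fraction) = 11.464 lb/h.

11.46 lb/h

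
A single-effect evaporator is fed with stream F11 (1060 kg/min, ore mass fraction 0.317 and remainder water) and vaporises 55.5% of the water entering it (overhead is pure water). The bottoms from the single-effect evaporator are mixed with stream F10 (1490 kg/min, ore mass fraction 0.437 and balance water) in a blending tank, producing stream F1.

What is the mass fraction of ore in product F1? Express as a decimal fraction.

Vapour removed = 0.555×0.683×1060 = 401.81 kg/min; concentrate = 658.19 kg/min.
ore reaching the mixer = 336.02 (from concentrate) + 1490×0.437 = 987.15 kg/min.
Product flow = 658.19 + 1490 = 2148.2 kg/min; ore fraction = 0.460.

0.460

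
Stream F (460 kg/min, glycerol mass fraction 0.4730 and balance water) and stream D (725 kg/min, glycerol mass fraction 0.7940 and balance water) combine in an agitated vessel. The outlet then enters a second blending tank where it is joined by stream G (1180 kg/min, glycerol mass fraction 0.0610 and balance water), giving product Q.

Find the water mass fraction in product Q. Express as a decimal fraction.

Overall, product flow = 2365 kg/min.
water in = 460×0.527 + 725×0.206 + 1180×0.939 = 1499.8 kg/min.
water fraction in Q = 0.6342.

0.6342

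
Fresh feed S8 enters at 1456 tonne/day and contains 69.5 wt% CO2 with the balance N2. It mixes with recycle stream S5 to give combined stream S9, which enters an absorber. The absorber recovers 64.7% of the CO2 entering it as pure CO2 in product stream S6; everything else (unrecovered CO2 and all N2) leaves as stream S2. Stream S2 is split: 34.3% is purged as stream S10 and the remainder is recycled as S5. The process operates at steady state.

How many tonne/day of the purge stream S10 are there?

N2 enters only via S8 and leaves only via the purge: 1456×0.305 = 0.343×(N2 in S2), and the absorber passes all N2, so N2 in S9 = N2 in S2 = 1294.7 tonne/day.
CO2 in S9: m_A = 1456×0.695 + (1−0.343)·(1−0.647)·m_A, so m_A = 1011.9/0.7681 = 1317.5 tonne/day.
S2 = (1−0.647)×1317.5 + 1294.7 = 1759.8 tonne/day.
Purge S10 = 0.343×1759.8 = 603.6 tonne/day.

603.6 tonne/day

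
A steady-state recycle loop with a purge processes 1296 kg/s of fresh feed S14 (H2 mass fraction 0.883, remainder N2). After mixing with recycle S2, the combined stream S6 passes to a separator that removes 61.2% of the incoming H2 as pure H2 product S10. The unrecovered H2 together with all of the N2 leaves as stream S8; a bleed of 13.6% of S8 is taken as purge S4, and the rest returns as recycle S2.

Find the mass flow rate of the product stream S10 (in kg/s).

H2 in S6: m_A = 1296×0.883 + (1−0.136)·(1−0.612)·m_A, so m_A = 1144.4/0.6648 = 1721.5 kg/s.
Product S10 = 0.612×1721.5 = 1053.5 kg/s.

1054 kg/s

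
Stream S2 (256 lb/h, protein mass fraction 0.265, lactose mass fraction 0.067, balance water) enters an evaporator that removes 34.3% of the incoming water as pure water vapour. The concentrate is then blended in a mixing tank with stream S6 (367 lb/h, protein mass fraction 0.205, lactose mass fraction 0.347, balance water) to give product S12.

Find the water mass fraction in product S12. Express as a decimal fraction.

Vapour removed = 0.343×0.668×256 = 58.656 lb/h; concentrate = 197.34 lb/h.
water reaching the mixer = 112.35 (from concentrate) + 367×0.448 = 276.77 lb/h.
Product flow = 197.34 + 367 = 564.34 lb/h; water fraction = 0.490.

0.490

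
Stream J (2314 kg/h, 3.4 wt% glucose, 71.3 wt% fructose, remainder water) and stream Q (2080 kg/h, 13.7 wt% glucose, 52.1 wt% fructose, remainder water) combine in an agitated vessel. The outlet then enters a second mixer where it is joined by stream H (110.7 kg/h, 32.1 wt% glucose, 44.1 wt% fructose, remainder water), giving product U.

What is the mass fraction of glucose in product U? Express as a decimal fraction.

Overall, product flow = 4504.7 kg/h.
glucose in = 2314×0.034 + 2080×0.137 + 110.7×0.321 = 399.17 kg/h.
glucose fraction in U = 0.089.

0.089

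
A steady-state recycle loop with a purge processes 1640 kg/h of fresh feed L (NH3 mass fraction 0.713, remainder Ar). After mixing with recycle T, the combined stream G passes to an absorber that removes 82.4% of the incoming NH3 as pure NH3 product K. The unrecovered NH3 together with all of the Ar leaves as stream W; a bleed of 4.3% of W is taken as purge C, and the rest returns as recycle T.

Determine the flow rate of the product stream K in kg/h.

1159 kg/h

NH3 in G: m_A = 1640×0.713 + (1−0.043)·(1−0.824)·m_A, so m_A = 1169.3/0.8316 = 1406.2 kg/h.
Product K = 0.824×1406.2 = 1158.7 kg/h.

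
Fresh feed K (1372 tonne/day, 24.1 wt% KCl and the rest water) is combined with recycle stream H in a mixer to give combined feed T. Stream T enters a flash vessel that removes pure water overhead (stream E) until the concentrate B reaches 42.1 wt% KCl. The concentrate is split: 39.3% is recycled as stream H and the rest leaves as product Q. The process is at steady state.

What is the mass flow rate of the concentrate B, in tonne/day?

Overall KCl balance (none leaves overhead): KCl in fresh feed = KCl in product, i.e. 1372×0.241 = (1−0.393)·B·0.421.
B = 330.65/(0.421×0.607) = 1293.9 tonne/day.

1294 tonne/day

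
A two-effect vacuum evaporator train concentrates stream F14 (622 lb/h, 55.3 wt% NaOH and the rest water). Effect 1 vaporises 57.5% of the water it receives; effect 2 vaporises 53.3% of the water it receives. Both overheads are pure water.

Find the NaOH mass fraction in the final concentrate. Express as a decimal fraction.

water in feed = 622×0.447 = 278.03 lb/h.
After stage 1: water left = (1−0.575)×278.03 = 118.16; stream total = 462.13 lb/h.
After stage 2: water left = (1−0.533)×118.16 = 55.183; final concentrate = 399.15 lb/h.
NaOH fraction = 343.97/399.15 = 0.862.

0.862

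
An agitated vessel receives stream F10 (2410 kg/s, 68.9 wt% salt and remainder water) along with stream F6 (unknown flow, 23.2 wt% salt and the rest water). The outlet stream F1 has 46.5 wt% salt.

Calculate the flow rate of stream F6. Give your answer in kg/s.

Let F6 be the unknown flow. Total out = 2410 + F6.
salt balance: 1660.5 + 0.232·F6 = 0.465·(2410 + F6)
(0.232 − 0.465)·F6 = 0.465×2410 − 1660.5 = -539.84
F6 = -539.84 / -0.233 = 2316.9 kg/s

2317 kg/s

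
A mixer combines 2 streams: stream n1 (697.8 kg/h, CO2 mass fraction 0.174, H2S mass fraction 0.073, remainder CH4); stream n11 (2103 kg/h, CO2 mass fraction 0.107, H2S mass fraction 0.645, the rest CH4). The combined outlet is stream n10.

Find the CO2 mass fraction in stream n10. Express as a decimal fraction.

0.124

Total flow out = 697.8 + 2103 = 2800.8 kg/h.
CO2 in = 697.8×0.174 + 2103×0.107 = 346.44 kg/h.
CO2 mass fraction in n10 = 346.44/2800.8 = 0.124.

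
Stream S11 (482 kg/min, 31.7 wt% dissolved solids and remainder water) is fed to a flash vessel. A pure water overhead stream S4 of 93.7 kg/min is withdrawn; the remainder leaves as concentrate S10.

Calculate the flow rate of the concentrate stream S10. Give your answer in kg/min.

Concentrate = 482 − 93.7 = 388.3 kg/min.

388.3 kg/min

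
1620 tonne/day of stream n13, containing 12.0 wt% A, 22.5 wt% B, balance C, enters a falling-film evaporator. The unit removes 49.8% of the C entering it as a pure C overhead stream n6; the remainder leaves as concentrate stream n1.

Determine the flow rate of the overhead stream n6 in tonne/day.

528.4 tonne/day

C entering = 1620×0.655 = 1061.1 tonne/day; overhead removed = 0.498×1061.1 = 528.43 tonne/day.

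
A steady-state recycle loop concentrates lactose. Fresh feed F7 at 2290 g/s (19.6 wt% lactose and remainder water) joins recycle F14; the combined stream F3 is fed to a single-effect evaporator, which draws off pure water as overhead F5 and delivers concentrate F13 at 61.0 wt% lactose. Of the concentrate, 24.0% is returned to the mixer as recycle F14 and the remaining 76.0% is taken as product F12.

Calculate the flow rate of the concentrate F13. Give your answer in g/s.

Overall lactose balance (none leaves overhead): lactose in fresh feed = lactose in product, i.e. 2290×0.196 = (1−0.240)·F13·0.610.
F13 = 448.84/(0.610×0.760) = 968.16 g/s.

968.2 g/s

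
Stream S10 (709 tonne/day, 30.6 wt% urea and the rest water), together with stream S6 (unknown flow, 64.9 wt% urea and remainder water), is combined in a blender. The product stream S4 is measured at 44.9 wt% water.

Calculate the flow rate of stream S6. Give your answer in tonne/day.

1772 tonne/day

Let S6 be the unknown flow. Total out = 709 + S6.
water balance: 492.05 + 0.351·S6 = 0.449·(709 + S6)
(0.351 − 0.449)·S6 = 0.449×709 − 492.05 = -173.7
S6 = -173.7 / -0.098 = 1772.5 tonne/day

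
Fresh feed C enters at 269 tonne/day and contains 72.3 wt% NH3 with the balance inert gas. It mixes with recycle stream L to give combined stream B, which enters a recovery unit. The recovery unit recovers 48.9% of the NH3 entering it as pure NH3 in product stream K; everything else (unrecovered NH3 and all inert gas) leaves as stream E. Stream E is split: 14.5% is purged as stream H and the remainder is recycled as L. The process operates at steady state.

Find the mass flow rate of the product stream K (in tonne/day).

168.9 tonne/day

NH3 in B: m_A = 269×0.723 + (1−0.145)·(1−0.489)·m_A, so m_A = 194.49/0.5631 = 345.39 tonne/day.
Product K = 0.489×345.39 = 168.9 tonne/day.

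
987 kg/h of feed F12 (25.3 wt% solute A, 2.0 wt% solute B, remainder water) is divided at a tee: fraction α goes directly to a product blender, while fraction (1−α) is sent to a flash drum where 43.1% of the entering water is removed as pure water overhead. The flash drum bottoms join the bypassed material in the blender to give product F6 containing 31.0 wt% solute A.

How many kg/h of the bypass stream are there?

407.8 kg/h

All 987×0.253 = 249.71 kg/h of solute A reaches F6, so F6 = 249.71/0.310 = 805.52 kg/h and vapour = 181.48 kg/h.
The evaporator receives (1−α)·987 of feed at 0.727 water and removes 0.431 of that water:
0.431×0.727×(1−α)×987 = 181.48
(1−α) = 181.48/309.26 = 0.5868;  α = 0.4132.
Bypass flow = 0.4132×987 = 407.81 kg/h.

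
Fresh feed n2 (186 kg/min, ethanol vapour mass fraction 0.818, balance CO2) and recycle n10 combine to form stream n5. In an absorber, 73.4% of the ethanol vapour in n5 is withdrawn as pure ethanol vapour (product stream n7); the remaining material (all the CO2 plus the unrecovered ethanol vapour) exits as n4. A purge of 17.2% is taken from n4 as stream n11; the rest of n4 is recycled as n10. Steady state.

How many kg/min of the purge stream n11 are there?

42.78 kg/min

CO2 enters only via n2 and leaves only via the purge: 186×0.182 = 0.172×(CO2 in n4), and the absorber passes all CO2, so CO2 in n5 = CO2 in n4 = 196.81 kg/min.
ethanol vapour in n5: m_A = 186×0.818 + (1−0.172)·(1−0.734)·m_A, so m_A = 152.15/0.7798 = 195.12 kg/min.
n4 = (1−0.734)×195.12 + 196.81 = 248.72 kg/min.
Purge n11 = 0.172×248.72 = 42.779 kg/min.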